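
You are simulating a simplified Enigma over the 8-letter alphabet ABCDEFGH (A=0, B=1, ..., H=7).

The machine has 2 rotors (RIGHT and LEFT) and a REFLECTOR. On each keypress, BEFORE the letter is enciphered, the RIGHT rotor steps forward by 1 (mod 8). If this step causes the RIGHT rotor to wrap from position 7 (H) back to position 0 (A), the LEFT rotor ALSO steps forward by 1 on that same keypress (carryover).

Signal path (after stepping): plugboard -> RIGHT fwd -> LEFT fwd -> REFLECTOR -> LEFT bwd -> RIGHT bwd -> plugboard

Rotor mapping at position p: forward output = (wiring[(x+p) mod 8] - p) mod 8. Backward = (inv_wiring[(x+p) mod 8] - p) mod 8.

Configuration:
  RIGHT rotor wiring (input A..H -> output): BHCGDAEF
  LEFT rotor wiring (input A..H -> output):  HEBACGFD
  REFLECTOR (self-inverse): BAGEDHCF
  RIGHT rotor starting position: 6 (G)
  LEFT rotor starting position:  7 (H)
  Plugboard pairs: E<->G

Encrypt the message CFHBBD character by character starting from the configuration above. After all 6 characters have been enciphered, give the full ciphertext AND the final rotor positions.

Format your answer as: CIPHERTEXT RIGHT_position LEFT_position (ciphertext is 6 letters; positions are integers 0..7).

Answer: HDAHFA 4 0

Derivation:
Char 1 ('C'): step: R->7, L=7; C->plug->C->R->A->L->E->refl->D->L'->F->R'->H->plug->H
Char 2 ('F'): step: R->0, L->0 (L advanced); F->plug->F->R->A->L->H->refl->F->L'->G->R'->D->plug->D
Char 3 ('H'): step: R->1, L=0; H->plug->H->R->A->L->H->refl->F->L'->G->R'->A->plug->A
Char 4 ('B'): step: R->2, L=0; B->plug->B->R->E->L->C->refl->G->L'->F->R'->H->plug->H
Char 5 ('B'): step: R->3, L=0; B->plug->B->R->A->L->H->refl->F->L'->G->R'->F->plug->F
Char 6 ('D'): step: R->4, L=0; D->plug->D->R->B->L->E->refl->D->L'->H->R'->A->plug->A
Final: ciphertext=HDAHFA, RIGHT=4, LEFT=0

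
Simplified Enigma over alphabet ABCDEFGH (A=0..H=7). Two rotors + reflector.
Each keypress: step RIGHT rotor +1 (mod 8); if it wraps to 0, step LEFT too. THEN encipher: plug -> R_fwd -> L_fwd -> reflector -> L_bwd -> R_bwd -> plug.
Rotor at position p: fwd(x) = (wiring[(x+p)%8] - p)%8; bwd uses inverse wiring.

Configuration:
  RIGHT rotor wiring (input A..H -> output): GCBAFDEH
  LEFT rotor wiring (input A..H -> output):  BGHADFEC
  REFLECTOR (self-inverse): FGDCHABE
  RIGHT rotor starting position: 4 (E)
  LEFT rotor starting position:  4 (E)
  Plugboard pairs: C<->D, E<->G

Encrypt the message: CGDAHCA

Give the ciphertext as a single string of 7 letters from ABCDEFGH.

Char 1 ('C'): step: R->5, L=4; C->plug->D->R->B->L->B->refl->G->L'->D->R'->G->plug->E
Char 2 ('G'): step: R->6, L=4; G->plug->E->R->D->L->G->refl->B->L'->B->R'->B->plug->B
Char 3 ('D'): step: R->7, L=4; D->plug->C->R->D->L->G->refl->B->L'->B->R'->E->plug->G
Char 4 ('A'): step: R->0, L->5 (L advanced); A->plug->A->R->G->L->D->refl->C->L'->F->R'->E->plug->G
Char 5 ('H'): step: R->1, L=5; H->plug->H->R->F->L->C->refl->D->L'->G->R'->G->plug->E
Char 6 ('C'): step: R->2, L=5; C->plug->D->R->B->L->H->refl->E->L'->D->R'->C->plug->D
Char 7 ('A'): step: R->3, L=5; A->plug->A->R->F->L->C->refl->D->L'->G->R'->H->plug->H

Answer: EBGGEDH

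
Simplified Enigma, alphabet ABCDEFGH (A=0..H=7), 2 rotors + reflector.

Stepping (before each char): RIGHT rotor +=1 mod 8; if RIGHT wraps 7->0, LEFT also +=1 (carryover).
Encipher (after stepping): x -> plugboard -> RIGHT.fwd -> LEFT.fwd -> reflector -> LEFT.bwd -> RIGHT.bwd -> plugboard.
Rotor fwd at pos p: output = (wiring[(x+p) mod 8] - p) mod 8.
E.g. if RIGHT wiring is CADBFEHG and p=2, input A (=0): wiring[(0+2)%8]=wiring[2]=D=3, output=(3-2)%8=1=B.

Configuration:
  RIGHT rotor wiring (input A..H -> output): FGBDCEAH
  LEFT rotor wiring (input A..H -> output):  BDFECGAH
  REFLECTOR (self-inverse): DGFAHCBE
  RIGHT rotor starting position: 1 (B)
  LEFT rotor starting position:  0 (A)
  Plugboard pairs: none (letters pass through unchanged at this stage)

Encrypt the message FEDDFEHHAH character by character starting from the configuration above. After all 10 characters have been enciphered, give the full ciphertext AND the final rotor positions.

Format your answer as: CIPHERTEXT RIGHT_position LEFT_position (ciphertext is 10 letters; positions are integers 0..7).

Answer: CFHHDDEBDG 3 1

Derivation:
Char 1 ('F'): step: R->2, L=0; F->plug->F->R->F->L->G->refl->B->L'->A->R'->C->plug->C
Char 2 ('E'): step: R->3, L=0; E->plug->E->R->E->L->C->refl->F->L'->C->R'->F->plug->F
Char 3 ('D'): step: R->4, L=0; D->plug->D->R->D->L->E->refl->H->L'->H->R'->H->plug->H
Char 4 ('D'): step: R->5, L=0; D->plug->D->R->A->L->B->refl->G->L'->F->R'->H->plug->H
Char 5 ('F'): step: R->6, L=0; F->plug->F->R->F->L->G->refl->B->L'->A->R'->D->plug->D
Char 6 ('E'): step: R->7, L=0; E->plug->E->R->E->L->C->refl->F->L'->C->R'->D->plug->D
Char 7 ('H'): step: R->0, L->1 (L advanced); H->plug->H->R->H->L->A->refl->D->L'->C->R'->E->plug->E
Char 8 ('H'): step: R->1, L=1; H->plug->H->R->E->L->F->refl->C->L'->A->R'->B->plug->B
Char 9 ('A'): step: R->2, L=1; A->plug->A->R->H->L->A->refl->D->L'->C->R'->D->plug->D
Char 10 ('H'): step: R->3, L=1; H->plug->H->R->G->L->G->refl->B->L'->D->R'->G->plug->G
Final: ciphertext=CFHHDDEBDG, RIGHT=3, LEFT=1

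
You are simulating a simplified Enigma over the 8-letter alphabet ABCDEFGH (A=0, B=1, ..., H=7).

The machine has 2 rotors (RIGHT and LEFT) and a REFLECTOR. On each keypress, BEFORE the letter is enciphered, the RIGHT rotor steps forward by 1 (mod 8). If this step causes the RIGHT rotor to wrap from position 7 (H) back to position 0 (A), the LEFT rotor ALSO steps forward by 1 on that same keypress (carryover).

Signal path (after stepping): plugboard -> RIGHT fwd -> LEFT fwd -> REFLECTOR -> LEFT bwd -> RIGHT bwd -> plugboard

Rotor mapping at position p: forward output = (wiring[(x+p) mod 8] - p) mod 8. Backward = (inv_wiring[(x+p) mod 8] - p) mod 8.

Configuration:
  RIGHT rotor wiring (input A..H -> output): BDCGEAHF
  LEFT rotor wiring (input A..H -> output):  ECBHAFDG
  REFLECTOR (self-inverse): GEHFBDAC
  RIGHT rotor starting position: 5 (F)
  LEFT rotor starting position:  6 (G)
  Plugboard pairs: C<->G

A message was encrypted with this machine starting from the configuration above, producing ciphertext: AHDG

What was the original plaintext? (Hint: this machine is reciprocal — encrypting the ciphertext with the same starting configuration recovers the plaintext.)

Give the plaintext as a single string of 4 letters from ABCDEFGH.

Char 1 ('A'): step: R->6, L=6; A->plug->A->R->B->L->A->refl->G->L'->C->R'->H->plug->H
Char 2 ('H'): step: R->7, L=6; H->plug->H->R->A->L->F->refl->D->L'->E->R'->C->plug->G
Char 3 ('D'): step: R->0, L->7 (L advanced); D->plug->D->R->G->L->G->refl->A->L'->E->R'->E->plug->E
Char 4 ('G'): step: R->1, L=7; G->plug->C->R->F->L->B->refl->E->L'->H->R'->E->plug->E

Answer: HGEE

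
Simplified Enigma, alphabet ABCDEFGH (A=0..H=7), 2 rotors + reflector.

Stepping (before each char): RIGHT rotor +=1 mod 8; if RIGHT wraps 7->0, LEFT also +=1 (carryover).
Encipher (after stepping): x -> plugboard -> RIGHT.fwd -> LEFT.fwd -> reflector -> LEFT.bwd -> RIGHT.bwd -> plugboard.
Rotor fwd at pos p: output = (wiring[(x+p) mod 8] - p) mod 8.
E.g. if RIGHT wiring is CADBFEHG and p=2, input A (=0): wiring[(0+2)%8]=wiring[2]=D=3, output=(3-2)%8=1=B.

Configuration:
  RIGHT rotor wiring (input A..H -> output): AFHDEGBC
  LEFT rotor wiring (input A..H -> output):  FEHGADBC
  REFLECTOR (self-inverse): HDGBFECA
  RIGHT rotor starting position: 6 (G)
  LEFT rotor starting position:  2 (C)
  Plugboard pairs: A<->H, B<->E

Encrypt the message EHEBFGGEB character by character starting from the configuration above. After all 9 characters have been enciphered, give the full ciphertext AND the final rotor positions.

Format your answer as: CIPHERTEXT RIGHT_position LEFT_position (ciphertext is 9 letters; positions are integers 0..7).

Answer: DFFECCBCA 7 3

Derivation:
Char 1 ('E'): step: R->7, L=2; E->plug->B->R->B->L->E->refl->F->L'->A->R'->D->plug->D
Char 2 ('H'): step: R->0, L->3 (L advanced); H->plug->A->R->A->L->D->refl->B->L'->G->R'->F->plug->F
Char 3 ('E'): step: R->1, L=3; E->plug->B->R->G->L->B->refl->D->L'->A->R'->F->plug->F
Char 4 ('B'): step: R->2, L=3; B->plug->E->R->H->L->E->refl->F->L'->B->R'->B->plug->E
Char 5 ('F'): step: R->3, L=3; F->plug->F->R->F->L->C->refl->G->L'->D->R'->C->plug->C
Char 6 ('G'): step: R->4, L=3; G->plug->G->R->D->L->G->refl->C->L'->F->R'->C->plug->C
Char 7 ('G'): step: R->5, L=3; G->plug->G->R->G->L->B->refl->D->L'->A->R'->E->plug->B
Char 8 ('E'): step: R->6, L=3; E->plug->B->R->E->L->H->refl->A->L'->C->R'->C->plug->C
Char 9 ('B'): step: R->7, L=3; B->plug->E->R->E->L->H->refl->A->L'->C->R'->H->plug->A
Final: ciphertext=DFFECCBCA, RIGHT=7, LEFT=3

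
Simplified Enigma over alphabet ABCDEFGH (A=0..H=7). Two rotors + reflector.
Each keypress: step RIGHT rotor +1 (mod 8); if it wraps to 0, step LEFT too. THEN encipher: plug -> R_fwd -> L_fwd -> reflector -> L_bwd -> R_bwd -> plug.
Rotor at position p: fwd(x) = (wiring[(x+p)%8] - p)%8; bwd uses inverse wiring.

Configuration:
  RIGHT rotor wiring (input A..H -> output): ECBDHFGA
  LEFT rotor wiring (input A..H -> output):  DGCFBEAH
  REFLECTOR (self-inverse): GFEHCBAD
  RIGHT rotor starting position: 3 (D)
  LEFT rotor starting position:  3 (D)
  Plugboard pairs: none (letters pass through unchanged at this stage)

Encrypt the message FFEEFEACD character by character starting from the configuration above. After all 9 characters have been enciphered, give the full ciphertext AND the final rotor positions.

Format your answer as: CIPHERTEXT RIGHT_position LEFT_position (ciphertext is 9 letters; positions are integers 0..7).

Answer: HABFBHHEA 4 4

Derivation:
Char 1 ('F'): step: R->4, L=3; F->plug->F->R->G->L->D->refl->H->L'->H->R'->H->plug->H
Char 2 ('F'): step: R->5, L=3; F->plug->F->R->E->L->E->refl->C->L'->A->R'->A->plug->A
Char 3 ('E'): step: R->6, L=3; E->plug->E->R->D->L->F->refl->B->L'->C->R'->B->plug->B
Char 4 ('E'): step: R->7, L=3; E->plug->E->R->E->L->E->refl->C->L'->A->R'->F->plug->F
Char 5 ('F'): step: R->0, L->4 (L advanced); F->plug->F->R->F->L->C->refl->E->L'->C->R'->B->plug->B
Char 6 ('E'): step: R->1, L=4; E->plug->E->R->E->L->H->refl->D->L'->D->R'->H->plug->H
Char 7 ('A'): step: R->2, L=4; A->plug->A->R->H->L->B->refl->F->L'->A->R'->H->plug->H
Char 8 ('C'): step: R->3, L=4; C->plug->C->R->C->L->E->refl->C->L'->F->R'->E->plug->E
Char 9 ('D'): step: R->4, L=4; D->plug->D->R->E->L->H->refl->D->L'->D->R'->A->plug->A
Final: ciphertext=HABFBHHEA, RIGHT=4, LEFT=4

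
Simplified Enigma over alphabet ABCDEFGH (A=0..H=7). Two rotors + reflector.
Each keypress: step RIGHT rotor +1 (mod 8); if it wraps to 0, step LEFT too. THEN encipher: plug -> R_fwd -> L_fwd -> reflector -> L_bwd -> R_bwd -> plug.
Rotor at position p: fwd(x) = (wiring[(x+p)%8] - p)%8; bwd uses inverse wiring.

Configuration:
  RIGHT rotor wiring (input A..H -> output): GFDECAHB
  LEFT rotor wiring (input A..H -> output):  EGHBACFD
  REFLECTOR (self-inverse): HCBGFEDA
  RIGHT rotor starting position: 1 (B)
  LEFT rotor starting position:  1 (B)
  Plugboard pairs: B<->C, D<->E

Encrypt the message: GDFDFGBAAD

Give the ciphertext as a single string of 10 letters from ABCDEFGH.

Char 1 ('G'): step: R->2, L=1; G->plug->G->R->E->L->B->refl->C->L'->G->R'->D->plug->E
Char 2 ('D'): step: R->3, L=1; D->plug->E->R->G->L->C->refl->B->L'->E->R'->D->plug->E
Char 3 ('F'): step: R->4, L=1; F->plug->F->R->B->L->G->refl->D->L'->H->R'->G->plug->G
Char 4 ('D'): step: R->5, L=1; D->plug->E->R->A->L->F->refl->E->L'->F->R'->H->plug->H
Char 5 ('F'): step: R->6, L=1; F->plug->F->R->G->L->C->refl->B->L'->E->R'->G->plug->G
Char 6 ('G'): step: R->7, L=1; G->plug->G->R->B->L->G->refl->D->L'->H->R'->B->plug->C
Char 7 ('B'): step: R->0, L->2 (L advanced); B->plug->C->R->D->L->A->refl->H->L'->B->R'->H->plug->H
Char 8 ('A'): step: R->1, L=2; A->plug->A->R->E->L->D->refl->G->L'->C->R'->B->plug->C
Char 9 ('A'): step: R->2, L=2; A->plug->A->R->B->L->H->refl->A->L'->D->R'->H->plug->H
Char 10 ('D'): step: R->3, L=2; D->plug->E->R->G->L->C->refl->B->L'->F->R'->C->plug->B

Answer: EEGHGCHCHB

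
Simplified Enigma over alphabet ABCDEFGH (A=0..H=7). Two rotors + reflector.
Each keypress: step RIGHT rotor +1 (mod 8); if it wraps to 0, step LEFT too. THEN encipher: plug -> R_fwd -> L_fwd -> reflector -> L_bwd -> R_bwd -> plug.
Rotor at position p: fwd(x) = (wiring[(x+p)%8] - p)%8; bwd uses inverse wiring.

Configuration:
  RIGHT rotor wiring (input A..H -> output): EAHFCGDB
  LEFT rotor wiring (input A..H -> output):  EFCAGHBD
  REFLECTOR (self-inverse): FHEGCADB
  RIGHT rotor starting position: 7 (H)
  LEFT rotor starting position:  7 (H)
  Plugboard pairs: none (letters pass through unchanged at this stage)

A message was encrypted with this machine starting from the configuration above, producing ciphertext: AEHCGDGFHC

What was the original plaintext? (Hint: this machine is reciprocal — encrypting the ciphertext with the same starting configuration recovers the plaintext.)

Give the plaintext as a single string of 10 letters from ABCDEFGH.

Char 1 ('A'): step: R->0, L->0 (L advanced); A->plug->A->R->E->L->G->refl->D->L'->H->R'->C->plug->C
Char 2 ('E'): step: R->1, L=0; E->plug->E->R->F->L->H->refl->B->L'->G->R'->B->plug->B
Char 3 ('H'): step: R->2, L=0; H->plug->H->R->G->L->B->refl->H->L'->F->R'->A->plug->A
Char 4 ('C'): step: R->3, L=0; C->plug->C->R->D->L->A->refl->F->L'->B->R'->F->plug->F
Char 5 ('G'): step: R->4, L=0; G->plug->G->R->D->L->A->refl->F->L'->B->R'->H->plug->H
Char 6 ('D'): step: R->5, L=0; D->plug->D->R->H->L->D->refl->G->L'->E->R'->C->plug->C
Char 7 ('G'): step: R->6, L=0; G->plug->G->R->E->L->G->refl->D->L'->H->R'->F->plug->F
Char 8 ('F'): step: R->7, L=0; F->plug->F->R->D->L->A->refl->F->L'->B->R'->C->plug->C
Char 9 ('H'): step: R->0, L->1 (L advanced); H->plug->H->R->B->L->B->refl->H->L'->C->R'->E->plug->E
Char 10 ('C'): step: R->1, L=1; C->plug->C->R->E->L->G->refl->D->L'->H->R'->A->plug->A

Answer: CBAFHCFCEA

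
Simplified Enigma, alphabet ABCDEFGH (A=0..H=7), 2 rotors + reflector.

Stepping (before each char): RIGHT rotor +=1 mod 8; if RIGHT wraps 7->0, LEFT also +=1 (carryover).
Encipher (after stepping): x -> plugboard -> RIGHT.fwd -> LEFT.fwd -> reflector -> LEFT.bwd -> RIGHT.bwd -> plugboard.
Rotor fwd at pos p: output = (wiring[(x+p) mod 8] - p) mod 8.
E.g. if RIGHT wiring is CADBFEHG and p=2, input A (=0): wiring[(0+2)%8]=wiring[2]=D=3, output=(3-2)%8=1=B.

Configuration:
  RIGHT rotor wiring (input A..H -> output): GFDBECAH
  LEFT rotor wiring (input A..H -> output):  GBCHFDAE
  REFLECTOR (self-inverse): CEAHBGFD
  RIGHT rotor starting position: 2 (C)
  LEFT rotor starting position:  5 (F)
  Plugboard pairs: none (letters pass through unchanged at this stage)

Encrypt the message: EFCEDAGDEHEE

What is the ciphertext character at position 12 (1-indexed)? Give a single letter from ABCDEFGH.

Char 1 ('E'): step: R->3, L=5; E->plug->E->R->E->L->E->refl->B->L'->D->R'->F->plug->F
Char 2 ('F'): step: R->4, L=5; F->plug->F->R->B->L->D->refl->H->L'->C->R'->E->plug->E
Char 3 ('C'): step: R->5, L=5; C->plug->C->R->C->L->H->refl->D->L'->B->R'->D->plug->D
Char 4 ('E'): step: R->6, L=5; E->plug->E->R->F->L->F->refl->G->L'->A->R'->C->plug->C
Char 5 ('D'): step: R->7, L=5; D->plug->D->R->E->L->E->refl->B->L'->D->R'->G->plug->G
Char 6 ('A'): step: R->0, L->6 (L advanced); A->plug->A->R->G->L->H->refl->D->L'->D->R'->C->plug->C
Char 7 ('G'): step: R->1, L=6; G->plug->G->R->G->L->H->refl->D->L'->D->R'->D->plug->D
Char 8 ('D'): step: R->2, L=6; D->plug->D->R->A->L->C->refl->A->L'->C->R'->C->plug->C
Char 9 ('E'): step: R->3, L=6; E->plug->E->R->E->L->E->refl->B->L'->F->R'->D->plug->D
Char 10 ('H'): step: R->4, L=6; H->plug->H->R->F->L->B->refl->E->L'->E->R'->C->plug->C
Char 11 ('E'): step: R->5, L=6; E->plug->E->R->A->L->C->refl->A->L'->C->R'->C->plug->C
Char 12 ('E'): step: R->6, L=6; E->plug->E->R->F->L->B->refl->E->L'->E->R'->H->plug->H

H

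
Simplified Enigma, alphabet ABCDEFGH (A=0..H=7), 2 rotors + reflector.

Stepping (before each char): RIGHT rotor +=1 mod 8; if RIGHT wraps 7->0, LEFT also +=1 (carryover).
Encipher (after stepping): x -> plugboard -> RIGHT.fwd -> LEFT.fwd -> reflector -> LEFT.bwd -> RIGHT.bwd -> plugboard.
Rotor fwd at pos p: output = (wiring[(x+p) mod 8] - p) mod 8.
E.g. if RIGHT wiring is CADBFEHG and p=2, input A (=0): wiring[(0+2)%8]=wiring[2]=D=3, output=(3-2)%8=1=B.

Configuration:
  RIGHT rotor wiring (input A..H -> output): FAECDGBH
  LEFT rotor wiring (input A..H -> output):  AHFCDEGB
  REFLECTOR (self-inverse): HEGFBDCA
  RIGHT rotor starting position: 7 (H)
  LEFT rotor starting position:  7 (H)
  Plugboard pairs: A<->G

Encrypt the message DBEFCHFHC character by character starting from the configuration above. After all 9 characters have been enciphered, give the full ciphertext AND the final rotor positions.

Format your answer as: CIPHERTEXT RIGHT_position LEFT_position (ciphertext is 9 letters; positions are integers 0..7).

Char 1 ('D'): step: R->0, L->0 (L advanced); D->plug->D->R->C->L->F->refl->D->L'->E->R'->C->plug->C
Char 2 ('B'): step: R->1, L=0; B->plug->B->R->D->L->C->refl->G->L'->G->R'->G->plug->A
Char 3 ('E'): step: R->2, L=0; E->plug->E->R->H->L->B->refl->E->L'->F->R'->F->plug->F
Char 4 ('F'): step: R->3, L=0; F->plug->F->R->C->L->F->refl->D->L'->E->R'->E->plug->E
Char 5 ('C'): step: R->4, L=0; C->plug->C->R->F->L->E->refl->B->L'->H->R'->A->plug->G
Char 6 ('H'): step: R->5, L=0; H->plug->H->R->G->L->G->refl->C->L'->D->R'->E->plug->E
Char 7 ('F'): step: R->6, L=0; F->plug->F->R->E->L->D->refl->F->L'->C->R'->D->plug->D
Char 8 ('H'): step: R->7, L=0; H->plug->H->R->C->L->F->refl->D->L'->E->R'->F->plug->F
Char 9 ('C'): step: R->0, L->1 (L advanced); C->plug->C->R->E->L->D->refl->F->L'->F->R'->A->plug->G
Final: ciphertext=CAFEGEDFG, RIGHT=0, LEFT=1

Answer: CAFEGEDFG 0 1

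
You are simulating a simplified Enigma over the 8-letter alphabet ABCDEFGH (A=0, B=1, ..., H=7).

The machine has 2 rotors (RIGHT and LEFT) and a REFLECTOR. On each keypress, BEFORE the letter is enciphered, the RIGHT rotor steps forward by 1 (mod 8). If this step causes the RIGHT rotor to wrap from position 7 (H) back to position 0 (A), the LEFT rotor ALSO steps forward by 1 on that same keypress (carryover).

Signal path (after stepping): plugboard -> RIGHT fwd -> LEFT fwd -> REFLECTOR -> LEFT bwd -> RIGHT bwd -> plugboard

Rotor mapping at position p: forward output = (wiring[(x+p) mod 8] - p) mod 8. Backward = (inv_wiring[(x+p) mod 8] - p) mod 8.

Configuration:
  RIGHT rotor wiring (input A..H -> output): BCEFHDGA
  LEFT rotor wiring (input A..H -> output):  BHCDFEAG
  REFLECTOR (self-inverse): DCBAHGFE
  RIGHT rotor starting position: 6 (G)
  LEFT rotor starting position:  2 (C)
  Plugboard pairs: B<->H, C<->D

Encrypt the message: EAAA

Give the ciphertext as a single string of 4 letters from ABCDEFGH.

Char 1 ('E'): step: R->7, L=2; E->plug->E->R->G->L->H->refl->E->L'->F->R'->D->plug->C
Char 2 ('A'): step: R->0, L->3 (L advanced); A->plug->A->R->B->L->C->refl->B->L'->C->R'->B->plug->H
Char 3 ('A'): step: R->1, L=3; A->plug->A->R->B->L->C->refl->B->L'->C->R'->E->plug->E
Char 4 ('A'): step: R->2, L=3; A->plug->A->R->C->L->B->refl->C->L'->B->R'->D->plug->C

Answer: CHEC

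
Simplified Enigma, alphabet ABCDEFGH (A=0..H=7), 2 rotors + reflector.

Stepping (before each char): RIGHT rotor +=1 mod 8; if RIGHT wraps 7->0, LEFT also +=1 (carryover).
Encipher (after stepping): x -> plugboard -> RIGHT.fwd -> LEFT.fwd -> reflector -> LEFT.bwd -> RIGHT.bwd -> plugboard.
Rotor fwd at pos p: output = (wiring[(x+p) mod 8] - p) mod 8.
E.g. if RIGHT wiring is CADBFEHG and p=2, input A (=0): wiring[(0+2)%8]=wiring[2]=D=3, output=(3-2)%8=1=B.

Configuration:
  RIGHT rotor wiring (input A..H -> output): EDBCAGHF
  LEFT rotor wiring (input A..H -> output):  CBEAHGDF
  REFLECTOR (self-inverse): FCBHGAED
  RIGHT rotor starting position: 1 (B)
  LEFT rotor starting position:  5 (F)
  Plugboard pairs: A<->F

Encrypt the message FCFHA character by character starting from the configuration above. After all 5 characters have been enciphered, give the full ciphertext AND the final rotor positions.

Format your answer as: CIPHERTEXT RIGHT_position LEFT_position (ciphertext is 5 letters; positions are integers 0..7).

Char 1 ('F'): step: R->2, L=5; F->plug->A->R->H->L->C->refl->B->L'->A->R'->B->plug->B
Char 2 ('C'): step: R->3, L=5; C->plug->C->R->D->L->F->refl->A->L'->C->R'->E->plug->E
Char 3 ('F'): step: R->4, L=5; F->plug->A->R->E->L->E->refl->G->L'->B->R'->D->plug->D
Char 4 ('H'): step: R->5, L=5; H->plug->H->R->D->L->F->refl->A->L'->C->R'->B->plug->B
Char 5 ('A'): step: R->6, L=5; A->plug->F->R->E->L->E->refl->G->L'->B->R'->A->plug->F
Final: ciphertext=BEDBF, RIGHT=6, LEFT=5

Answer: BEDBF 6 5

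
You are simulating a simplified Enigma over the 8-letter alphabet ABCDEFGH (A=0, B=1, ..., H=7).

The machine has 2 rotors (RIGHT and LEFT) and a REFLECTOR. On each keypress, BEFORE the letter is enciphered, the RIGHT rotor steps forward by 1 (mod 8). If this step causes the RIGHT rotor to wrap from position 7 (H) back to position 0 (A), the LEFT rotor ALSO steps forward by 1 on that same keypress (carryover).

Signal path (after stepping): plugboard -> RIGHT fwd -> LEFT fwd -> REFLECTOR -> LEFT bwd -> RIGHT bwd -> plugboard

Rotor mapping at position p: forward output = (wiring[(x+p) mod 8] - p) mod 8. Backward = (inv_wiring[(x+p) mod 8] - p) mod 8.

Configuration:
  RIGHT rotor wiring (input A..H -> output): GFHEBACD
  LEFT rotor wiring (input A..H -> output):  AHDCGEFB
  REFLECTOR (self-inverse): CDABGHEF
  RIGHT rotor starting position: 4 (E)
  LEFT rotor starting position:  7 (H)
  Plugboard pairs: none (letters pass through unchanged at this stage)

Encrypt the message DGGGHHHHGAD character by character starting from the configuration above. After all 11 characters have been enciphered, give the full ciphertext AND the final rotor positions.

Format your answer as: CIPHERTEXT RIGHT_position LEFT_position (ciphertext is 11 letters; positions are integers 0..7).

Char 1 ('D'): step: R->5, L=7; D->plug->D->R->B->L->B->refl->D->L'->E->R'->H->plug->H
Char 2 ('G'): step: R->6, L=7; G->plug->G->R->D->L->E->refl->G->L'->H->R'->D->plug->D
Char 3 ('G'): step: R->7, L=7; G->plug->G->R->B->L->B->refl->D->L'->E->R'->A->plug->A
Char 4 ('G'): step: R->0, L->0 (L advanced); G->plug->G->R->C->L->D->refl->B->L'->H->R'->C->plug->C
Char 5 ('H'): step: R->1, L=0; H->plug->H->R->F->L->E->refl->G->L'->E->R'->A->plug->A
Char 6 ('H'): step: R->2, L=0; H->plug->H->R->D->L->C->refl->A->L'->A->R'->E->plug->E
Char 7 ('H'): step: R->3, L=0; H->plug->H->R->E->L->G->refl->E->L'->F->R'->C->plug->C
Char 8 ('H'): step: R->4, L=0; H->plug->H->R->A->L->A->refl->C->L'->D->R'->G->plug->G
Char 9 ('G'): step: R->5, L=0; G->plug->G->R->H->L->B->refl->D->L'->C->R'->F->plug->F
Char 10 ('A'): step: R->6, L=0; A->plug->A->R->E->L->G->refl->E->L'->F->R'->B->plug->B
Char 11 ('D'): step: R->7, L=0; D->plug->D->R->A->L->A->refl->C->L'->D->R'->H->plug->H
Final: ciphertext=HDACAECGFBH, RIGHT=7, LEFT=0

Answer: HDACAECGFBH 7 0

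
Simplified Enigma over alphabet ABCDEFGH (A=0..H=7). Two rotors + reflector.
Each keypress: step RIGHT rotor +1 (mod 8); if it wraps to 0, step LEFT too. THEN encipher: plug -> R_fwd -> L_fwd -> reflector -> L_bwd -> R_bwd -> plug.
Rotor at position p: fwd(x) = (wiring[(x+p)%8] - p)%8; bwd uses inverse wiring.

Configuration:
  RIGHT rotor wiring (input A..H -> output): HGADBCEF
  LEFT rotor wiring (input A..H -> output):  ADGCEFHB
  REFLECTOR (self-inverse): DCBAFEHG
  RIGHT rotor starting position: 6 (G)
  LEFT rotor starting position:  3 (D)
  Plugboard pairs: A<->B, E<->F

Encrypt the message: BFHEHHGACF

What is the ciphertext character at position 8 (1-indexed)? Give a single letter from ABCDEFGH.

Char 1 ('B'): step: R->7, L=3; B->plug->A->R->G->L->A->refl->D->L'->H->R'->C->plug->C
Char 2 ('F'): step: R->0, L->4 (L advanced); F->plug->E->R->B->L->B->refl->C->L'->G->R'->B->plug->A
Char 3 ('H'): step: R->1, L=4; H->plug->H->R->G->L->C->refl->B->L'->B->R'->E->plug->F
Char 4 ('E'): step: R->2, L=4; E->plug->F->R->D->L->F->refl->E->L'->E->R'->H->plug->H
Char 5 ('H'): step: R->3, L=4; H->plug->H->R->F->L->H->refl->G->L'->H->R'->C->plug->C
Char 6 ('H'): step: R->4, L=4; H->plug->H->R->H->L->G->refl->H->L'->F->R'->A->plug->B
Char 7 ('G'): step: R->5, L=4; G->plug->G->R->G->L->C->refl->B->L'->B->R'->E->plug->F
Char 8 ('A'): step: R->6, L=4; A->plug->B->R->H->L->G->refl->H->L'->F->R'->F->plug->E

E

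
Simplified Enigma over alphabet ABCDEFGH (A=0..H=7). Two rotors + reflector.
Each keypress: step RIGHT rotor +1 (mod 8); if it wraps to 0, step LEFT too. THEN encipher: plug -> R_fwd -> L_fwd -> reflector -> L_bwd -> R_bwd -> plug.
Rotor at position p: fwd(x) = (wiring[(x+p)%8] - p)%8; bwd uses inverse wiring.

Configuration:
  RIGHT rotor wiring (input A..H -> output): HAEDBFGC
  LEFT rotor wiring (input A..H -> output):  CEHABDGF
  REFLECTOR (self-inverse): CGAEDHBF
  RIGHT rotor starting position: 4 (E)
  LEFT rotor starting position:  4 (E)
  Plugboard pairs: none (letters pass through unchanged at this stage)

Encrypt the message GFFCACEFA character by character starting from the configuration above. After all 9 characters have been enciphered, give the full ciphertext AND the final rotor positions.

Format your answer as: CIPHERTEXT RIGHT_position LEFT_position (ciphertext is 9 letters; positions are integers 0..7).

Answer: FDDDHHBEB 5 5

Derivation:
Char 1 ('G'): step: R->5, L=4; G->plug->G->R->G->L->D->refl->E->L'->H->R'->F->plug->F
Char 2 ('F'): step: R->6, L=4; F->plug->F->R->F->L->A->refl->C->L'->C->R'->D->plug->D
Char 3 ('F'): step: R->7, L=4; F->plug->F->R->C->L->C->refl->A->L'->F->R'->D->plug->D
Char 4 ('C'): step: R->0, L->5 (L advanced); C->plug->C->R->E->L->H->refl->F->L'->D->R'->D->plug->D
Char 5 ('A'): step: R->1, L=5; A->plug->A->R->H->L->E->refl->D->L'->G->R'->H->plug->H
Char 6 ('C'): step: R->2, L=5; C->plug->C->R->H->L->E->refl->D->L'->G->R'->H->plug->H
Char 7 ('E'): step: R->3, L=5; E->plug->E->R->H->L->E->refl->D->L'->G->R'->B->plug->B
Char 8 ('F'): step: R->4, L=5; F->plug->F->R->E->L->H->refl->F->L'->D->R'->E->plug->E
Char 9 ('A'): step: R->5, L=5; A->plug->A->R->A->L->G->refl->B->L'->B->R'->B->plug->B
Final: ciphertext=FDDDHHBEB, RIGHT=5, LEFT=5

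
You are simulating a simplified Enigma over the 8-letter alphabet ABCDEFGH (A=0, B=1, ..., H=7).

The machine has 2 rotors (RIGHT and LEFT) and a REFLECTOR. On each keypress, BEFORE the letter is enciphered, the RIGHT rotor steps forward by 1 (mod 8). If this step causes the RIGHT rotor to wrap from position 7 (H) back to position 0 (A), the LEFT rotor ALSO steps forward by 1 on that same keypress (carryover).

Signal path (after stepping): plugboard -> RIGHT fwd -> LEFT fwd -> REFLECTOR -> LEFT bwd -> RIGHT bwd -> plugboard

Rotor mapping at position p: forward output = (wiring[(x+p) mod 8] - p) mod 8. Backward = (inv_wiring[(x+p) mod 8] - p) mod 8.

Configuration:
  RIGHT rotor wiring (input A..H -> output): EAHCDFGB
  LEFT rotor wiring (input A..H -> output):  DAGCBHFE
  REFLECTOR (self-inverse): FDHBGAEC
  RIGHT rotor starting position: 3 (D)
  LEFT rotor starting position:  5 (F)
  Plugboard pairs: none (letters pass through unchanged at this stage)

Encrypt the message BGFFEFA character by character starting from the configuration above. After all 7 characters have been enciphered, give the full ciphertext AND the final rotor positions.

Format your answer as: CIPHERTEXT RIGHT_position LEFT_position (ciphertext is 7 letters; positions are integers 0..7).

Answer: HCGBBCC 2 6

Derivation:
Char 1 ('B'): step: R->4, L=5; B->plug->B->R->B->L->A->refl->F->L'->G->R'->H->plug->H
Char 2 ('G'): step: R->5, L=5; G->plug->G->R->F->L->B->refl->D->L'->E->R'->C->plug->C
Char 3 ('F'): step: R->6, L=5; F->plug->F->R->E->L->D->refl->B->L'->F->R'->G->plug->G
Char 4 ('F'): step: R->7, L=5; F->plug->F->R->E->L->D->refl->B->L'->F->R'->B->plug->B
Char 5 ('E'): step: R->0, L->6 (L advanced); E->plug->E->R->D->L->C->refl->H->L'->A->R'->B->plug->B
Char 6 ('F'): step: R->1, L=6; F->plug->F->R->F->L->E->refl->G->L'->B->R'->C->plug->C
Char 7 ('A'): step: R->2, L=6; A->plug->A->R->F->L->E->refl->G->L'->B->R'->C->plug->C
Final: ciphertext=HCGBBCC, RIGHT=2, LEFT=6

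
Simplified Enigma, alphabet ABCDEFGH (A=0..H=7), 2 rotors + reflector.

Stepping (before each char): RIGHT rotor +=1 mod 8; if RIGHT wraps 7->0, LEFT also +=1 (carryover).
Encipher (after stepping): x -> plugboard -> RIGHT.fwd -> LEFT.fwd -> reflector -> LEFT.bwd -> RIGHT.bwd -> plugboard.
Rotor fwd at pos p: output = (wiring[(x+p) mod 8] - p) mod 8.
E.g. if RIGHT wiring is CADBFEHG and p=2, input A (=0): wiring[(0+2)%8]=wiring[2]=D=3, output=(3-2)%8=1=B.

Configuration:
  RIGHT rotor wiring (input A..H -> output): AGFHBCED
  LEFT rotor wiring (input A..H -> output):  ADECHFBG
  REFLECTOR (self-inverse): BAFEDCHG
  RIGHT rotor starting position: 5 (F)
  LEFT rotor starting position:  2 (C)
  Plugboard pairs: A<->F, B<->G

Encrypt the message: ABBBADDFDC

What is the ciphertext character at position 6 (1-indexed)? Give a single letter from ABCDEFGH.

Char 1 ('A'): step: R->6, L=2; A->plug->F->R->B->L->A->refl->B->L'->H->R'->E->plug->E
Char 2 ('B'): step: R->7, L=2; B->plug->G->R->D->L->D->refl->E->L'->F->R'->H->plug->H
Char 3 ('B'): step: R->0, L->3 (L advanced); B->plug->G->R->E->L->D->refl->E->L'->B->R'->E->plug->E
Char 4 ('B'): step: R->1, L=3; B->plug->G->R->C->L->C->refl->F->L'->F->R'->A->plug->F
Char 5 ('A'): step: R->2, L=3; A->plug->F->R->B->L->E->refl->D->L'->E->R'->H->plug->H
Char 6 ('D'): step: R->3, L=3; D->plug->D->R->B->L->E->refl->D->L'->E->R'->A->plug->F

F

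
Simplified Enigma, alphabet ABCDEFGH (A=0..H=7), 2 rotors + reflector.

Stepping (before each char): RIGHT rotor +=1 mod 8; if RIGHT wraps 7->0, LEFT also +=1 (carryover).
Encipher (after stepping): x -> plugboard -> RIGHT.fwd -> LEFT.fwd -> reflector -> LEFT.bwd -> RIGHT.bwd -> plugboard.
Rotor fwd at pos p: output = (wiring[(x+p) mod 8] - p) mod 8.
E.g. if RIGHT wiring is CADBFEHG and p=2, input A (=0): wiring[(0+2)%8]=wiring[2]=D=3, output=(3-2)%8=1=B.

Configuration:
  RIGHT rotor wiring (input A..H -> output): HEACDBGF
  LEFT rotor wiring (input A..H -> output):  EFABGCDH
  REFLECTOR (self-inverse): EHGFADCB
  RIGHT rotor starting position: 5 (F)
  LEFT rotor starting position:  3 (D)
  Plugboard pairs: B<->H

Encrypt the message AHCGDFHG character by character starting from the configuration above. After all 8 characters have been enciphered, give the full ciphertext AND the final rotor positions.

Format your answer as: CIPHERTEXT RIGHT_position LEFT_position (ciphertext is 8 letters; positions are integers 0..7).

Answer: DAFBFCCD 5 4

Derivation:
Char 1 ('A'): step: R->6, L=3; A->plug->A->R->A->L->G->refl->C->L'->G->R'->D->plug->D
Char 2 ('H'): step: R->7, L=3; H->plug->B->R->A->L->G->refl->C->L'->G->R'->A->plug->A
Char 3 ('C'): step: R->0, L->4 (L advanced); C->plug->C->R->A->L->C->refl->G->L'->B->R'->F->plug->F
Char 4 ('G'): step: R->1, L=4; G->plug->G->R->E->L->A->refl->E->L'->G->R'->H->plug->B
Char 5 ('D'): step: R->2, L=4; D->plug->D->R->H->L->F->refl->D->L'->D->R'->F->plug->F
Char 6 ('F'): step: R->3, L=4; F->plug->F->R->E->L->A->refl->E->L'->G->R'->C->plug->C
Char 7 ('H'): step: R->4, L=4; H->plug->B->R->F->L->B->refl->H->L'->C->R'->C->plug->C
Char 8 ('G'): step: R->5, L=4; G->plug->G->R->F->L->B->refl->H->L'->C->R'->D->plug->D
Final: ciphertext=DAFBFCCD, RIGHT=5, LEFT=4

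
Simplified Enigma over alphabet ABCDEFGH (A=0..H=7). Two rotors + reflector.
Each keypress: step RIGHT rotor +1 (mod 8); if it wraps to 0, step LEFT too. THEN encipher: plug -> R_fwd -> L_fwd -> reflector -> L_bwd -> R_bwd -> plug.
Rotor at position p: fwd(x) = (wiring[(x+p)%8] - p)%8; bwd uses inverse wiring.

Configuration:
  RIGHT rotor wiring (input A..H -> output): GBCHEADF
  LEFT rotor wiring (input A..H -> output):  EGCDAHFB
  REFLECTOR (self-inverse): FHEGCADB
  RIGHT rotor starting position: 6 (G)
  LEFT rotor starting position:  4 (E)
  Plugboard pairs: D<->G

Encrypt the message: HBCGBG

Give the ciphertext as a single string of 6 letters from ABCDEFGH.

Char 1 ('H'): step: R->7, L=4; H->plug->H->R->E->L->A->refl->F->L'->D->R'->D->plug->G
Char 2 ('B'): step: R->0, L->5 (L advanced); B->plug->B->R->B->L->A->refl->F->L'->F->R'->H->plug->H
Char 3 ('C'): step: R->1, L=5; C->plug->C->R->G->L->G->refl->D->L'->H->R'->E->plug->E
Char 4 ('G'): step: R->2, L=5; G->plug->D->R->G->L->G->refl->D->L'->H->R'->H->plug->H
Char 5 ('B'): step: R->3, L=5; B->plug->B->R->B->L->A->refl->F->L'->F->R'->C->plug->C
Char 6 ('G'): step: R->4, L=5; G->plug->D->R->B->L->A->refl->F->L'->F->R'->F->plug->F

Answer: GHEHCF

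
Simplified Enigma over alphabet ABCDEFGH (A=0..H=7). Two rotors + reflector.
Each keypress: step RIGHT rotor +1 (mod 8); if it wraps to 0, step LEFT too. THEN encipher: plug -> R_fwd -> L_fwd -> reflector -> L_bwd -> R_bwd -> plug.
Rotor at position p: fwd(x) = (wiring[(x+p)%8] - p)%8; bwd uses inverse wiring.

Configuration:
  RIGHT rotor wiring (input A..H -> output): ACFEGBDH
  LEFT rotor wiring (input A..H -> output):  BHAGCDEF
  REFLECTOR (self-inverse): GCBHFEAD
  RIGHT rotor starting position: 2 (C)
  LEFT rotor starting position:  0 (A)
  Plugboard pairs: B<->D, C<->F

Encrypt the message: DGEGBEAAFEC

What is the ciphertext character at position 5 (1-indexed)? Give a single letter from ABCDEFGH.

Char 1 ('D'): step: R->3, L=0; D->plug->B->R->D->L->G->refl->A->L'->C->R'->H->plug->H
Char 2 ('G'): step: R->4, L=0; G->plug->G->R->B->L->H->refl->D->L'->F->R'->B->plug->D
Char 3 ('E'): step: R->5, L=0; E->plug->E->R->F->L->D->refl->H->L'->B->R'->H->plug->H
Char 4 ('G'): step: R->6, L=0; G->plug->G->R->A->L->B->refl->C->L'->E->R'->D->plug->B
Char 5 ('B'): step: R->7, L=0; B->plug->D->R->G->L->E->refl->F->L'->H->R'->F->plug->C

C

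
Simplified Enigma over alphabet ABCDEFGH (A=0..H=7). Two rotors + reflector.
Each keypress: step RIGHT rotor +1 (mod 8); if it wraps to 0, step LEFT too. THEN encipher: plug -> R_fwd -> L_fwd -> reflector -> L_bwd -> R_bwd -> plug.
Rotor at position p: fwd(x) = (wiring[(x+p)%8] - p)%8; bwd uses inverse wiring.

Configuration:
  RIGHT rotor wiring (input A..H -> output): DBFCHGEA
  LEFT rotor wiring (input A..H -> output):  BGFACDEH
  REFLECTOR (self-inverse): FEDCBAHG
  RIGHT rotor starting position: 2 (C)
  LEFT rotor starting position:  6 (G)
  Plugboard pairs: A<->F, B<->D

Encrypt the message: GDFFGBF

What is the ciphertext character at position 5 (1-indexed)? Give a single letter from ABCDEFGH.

Char 1 ('G'): step: R->3, L=6; G->plug->G->R->G->L->E->refl->B->L'->B->R'->D->plug->B
Char 2 ('D'): step: R->4, L=6; D->plug->B->R->C->L->D->refl->C->L'->F->R'->F->plug->A
Char 3 ('F'): step: R->5, L=6; F->plug->A->R->B->L->B->refl->E->L'->G->R'->D->plug->B
Char 4 ('F'): step: R->6, L=6; F->plug->A->R->G->L->E->refl->B->L'->B->R'->G->plug->G
Char 5 ('G'): step: R->7, L=6; G->plug->G->R->H->L->F->refl->A->L'->D->R'->E->plug->E

E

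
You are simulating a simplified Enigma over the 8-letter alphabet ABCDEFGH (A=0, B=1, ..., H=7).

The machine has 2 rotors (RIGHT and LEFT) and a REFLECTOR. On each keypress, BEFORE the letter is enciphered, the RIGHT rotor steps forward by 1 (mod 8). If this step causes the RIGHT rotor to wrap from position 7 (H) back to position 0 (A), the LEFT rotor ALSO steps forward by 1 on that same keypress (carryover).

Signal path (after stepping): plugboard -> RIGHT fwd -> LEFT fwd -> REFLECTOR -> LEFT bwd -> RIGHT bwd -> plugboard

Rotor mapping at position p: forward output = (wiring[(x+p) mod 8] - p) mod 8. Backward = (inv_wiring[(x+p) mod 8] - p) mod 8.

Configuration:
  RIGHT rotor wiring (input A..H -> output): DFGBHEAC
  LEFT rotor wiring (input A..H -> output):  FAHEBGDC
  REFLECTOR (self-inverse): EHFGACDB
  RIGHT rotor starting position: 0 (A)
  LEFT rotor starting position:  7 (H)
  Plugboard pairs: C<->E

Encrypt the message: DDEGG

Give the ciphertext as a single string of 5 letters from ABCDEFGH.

Answer: HCFDE

Derivation:
Char 1 ('D'): step: R->1, L=7; D->plug->D->R->G->L->H->refl->B->L'->C->R'->H->plug->H
Char 2 ('D'): step: R->2, L=7; D->plug->D->R->C->L->B->refl->H->L'->G->R'->E->plug->C
Char 3 ('E'): step: R->3, L=7; E->plug->C->R->B->L->G->refl->D->L'->A->R'->F->plug->F
Char 4 ('G'): step: R->4, L=7; G->plug->G->R->C->L->B->refl->H->L'->G->R'->D->plug->D
Char 5 ('G'): step: R->5, L=7; G->plug->G->R->E->L->F->refl->C->L'->F->R'->C->plug->E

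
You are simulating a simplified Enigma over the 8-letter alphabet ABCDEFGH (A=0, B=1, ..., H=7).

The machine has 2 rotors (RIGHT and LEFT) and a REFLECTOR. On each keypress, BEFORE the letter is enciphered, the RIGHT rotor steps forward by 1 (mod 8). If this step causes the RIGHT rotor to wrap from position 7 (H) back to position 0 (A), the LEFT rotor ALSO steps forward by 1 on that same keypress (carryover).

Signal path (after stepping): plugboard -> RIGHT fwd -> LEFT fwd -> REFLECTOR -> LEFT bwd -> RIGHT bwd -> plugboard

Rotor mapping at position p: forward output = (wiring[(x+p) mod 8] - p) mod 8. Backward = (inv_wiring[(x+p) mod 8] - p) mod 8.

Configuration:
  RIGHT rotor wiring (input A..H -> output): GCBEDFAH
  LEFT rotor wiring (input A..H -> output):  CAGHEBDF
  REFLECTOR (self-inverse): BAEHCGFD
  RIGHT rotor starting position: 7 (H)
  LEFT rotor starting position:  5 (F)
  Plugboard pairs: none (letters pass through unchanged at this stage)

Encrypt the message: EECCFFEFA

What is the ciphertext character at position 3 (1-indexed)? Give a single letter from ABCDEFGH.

Char 1 ('E'): step: R->0, L->6 (L advanced); E->plug->E->R->D->L->C->refl->E->L'->C->R'->B->plug->B
Char 2 ('E'): step: R->1, L=6; E->plug->E->R->E->L->A->refl->B->L'->F->R'->H->plug->H
Char 3 ('C'): step: R->2, L=6; C->plug->C->R->B->L->H->refl->D->L'->H->R'->A->plug->A

A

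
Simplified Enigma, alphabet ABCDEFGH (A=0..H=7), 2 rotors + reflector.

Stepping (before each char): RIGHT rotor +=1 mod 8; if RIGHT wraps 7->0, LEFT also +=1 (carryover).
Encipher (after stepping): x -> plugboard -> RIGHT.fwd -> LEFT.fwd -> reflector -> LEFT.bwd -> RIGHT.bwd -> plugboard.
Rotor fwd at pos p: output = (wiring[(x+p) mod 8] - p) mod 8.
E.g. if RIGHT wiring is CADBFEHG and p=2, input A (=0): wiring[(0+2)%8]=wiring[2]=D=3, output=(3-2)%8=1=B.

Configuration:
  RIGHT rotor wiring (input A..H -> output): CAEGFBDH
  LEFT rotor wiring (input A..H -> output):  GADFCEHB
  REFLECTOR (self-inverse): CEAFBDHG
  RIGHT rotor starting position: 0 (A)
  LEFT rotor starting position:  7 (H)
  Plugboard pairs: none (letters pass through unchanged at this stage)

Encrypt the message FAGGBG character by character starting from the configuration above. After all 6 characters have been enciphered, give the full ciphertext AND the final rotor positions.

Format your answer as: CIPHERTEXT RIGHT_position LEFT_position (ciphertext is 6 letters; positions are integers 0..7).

Char 1 ('F'): step: R->1, L=7; F->plug->F->R->C->L->B->refl->E->L'->D->R'->B->plug->B
Char 2 ('A'): step: R->2, L=7; A->plug->A->R->C->L->B->refl->E->L'->D->R'->C->plug->C
Char 3 ('G'): step: R->3, L=7; G->plug->G->R->F->L->D->refl->F->L'->G->R'->C->plug->C
Char 4 ('G'): step: R->4, L=7; G->plug->G->R->A->L->C->refl->A->L'->H->R'->C->plug->C
Char 5 ('B'): step: R->5, L=7; B->plug->B->R->G->L->F->refl->D->L'->F->R'->D->plug->D
Char 6 ('G'): step: R->6, L=7; G->plug->G->R->H->L->A->refl->C->L'->A->R'->F->plug->F
Final: ciphertext=BCCCDF, RIGHT=6, LEFT=7

Answer: BCCCDF 6 7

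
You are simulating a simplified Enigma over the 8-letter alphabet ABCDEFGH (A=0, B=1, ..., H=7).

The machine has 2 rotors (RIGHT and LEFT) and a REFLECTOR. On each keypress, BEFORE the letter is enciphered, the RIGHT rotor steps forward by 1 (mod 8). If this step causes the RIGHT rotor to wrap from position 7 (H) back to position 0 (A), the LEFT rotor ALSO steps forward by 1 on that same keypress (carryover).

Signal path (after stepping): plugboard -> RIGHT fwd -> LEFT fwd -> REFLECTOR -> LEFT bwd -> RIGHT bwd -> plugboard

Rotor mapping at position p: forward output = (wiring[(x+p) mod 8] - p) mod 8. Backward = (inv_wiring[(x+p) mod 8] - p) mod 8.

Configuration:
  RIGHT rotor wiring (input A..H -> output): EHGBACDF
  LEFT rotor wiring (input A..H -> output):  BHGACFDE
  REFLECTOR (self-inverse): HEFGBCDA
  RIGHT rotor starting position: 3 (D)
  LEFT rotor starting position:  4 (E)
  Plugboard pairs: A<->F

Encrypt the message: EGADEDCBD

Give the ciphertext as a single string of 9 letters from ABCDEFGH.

Char 1 ('E'): step: R->4, L=4; E->plug->E->R->A->L->G->refl->D->L'->F->R'->H->plug->H
Char 2 ('G'): step: R->5, L=4; G->plug->G->R->E->L->F->refl->C->L'->G->R'->B->plug->B
Char 3 ('A'): step: R->6, L=4; A->plug->F->R->D->L->A->refl->H->L'->C->R'->G->plug->G
Char 4 ('D'): step: R->7, L=4; D->plug->D->R->H->L->E->refl->B->L'->B->R'->F->plug->A
Char 5 ('E'): step: R->0, L->5 (L advanced); E->plug->E->R->A->L->A->refl->H->L'->C->R'->F->plug->A
Char 6 ('D'): step: R->1, L=5; D->plug->D->R->H->L->F->refl->C->L'->E->R'->G->plug->G
Char 7 ('C'): step: R->2, L=5; C->plug->C->R->G->L->D->refl->G->L'->B->R'->E->plug->E
Char 8 ('B'): step: R->3, L=5; B->plug->B->R->F->L->B->refl->E->L'->D->R'->H->plug->H
Char 9 ('D'): step: R->4, L=5; D->plug->D->R->B->L->G->refl->D->L'->G->R'->B->plug->B

Answer: HBGAAGEHB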